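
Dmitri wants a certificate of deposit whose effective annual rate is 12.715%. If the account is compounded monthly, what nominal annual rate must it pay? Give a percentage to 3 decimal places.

(1 + r/12)^12 − 1 = 0.12715, so 1 + r/12 = 1.12715^(1/12).
r/12 = 0.010024, so r = 0.120291 = 12.029%.

12.029%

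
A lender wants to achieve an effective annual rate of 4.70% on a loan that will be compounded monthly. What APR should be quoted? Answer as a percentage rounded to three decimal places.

(1 + r/12)^12 − 1 = 0.0470, so 1 + r/12 = 1.0470^(1/12).
r/12 = 0.003835, so r = 0.046017 = 4.602%.

4.602%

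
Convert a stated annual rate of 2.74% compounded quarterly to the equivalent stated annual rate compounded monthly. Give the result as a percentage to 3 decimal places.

EAR = (1 + 0.0274/4)^4 − 1 = 0.027683.
Solve (1 + r/12)^12 = 1.027683: r/12 = 1.027683^(1/12) − 1 = 0.002278, so r = 0.027338 = 2.734%.

2.734%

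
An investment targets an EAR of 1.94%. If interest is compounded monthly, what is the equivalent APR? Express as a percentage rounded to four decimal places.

(1 + r/12)^12 − 1 = 0.0194, so 1 + r/12 = 1.0194^(1/12).
r/12 = 0.001602, so r = 0.019230 = 1.9230%.

1.9230%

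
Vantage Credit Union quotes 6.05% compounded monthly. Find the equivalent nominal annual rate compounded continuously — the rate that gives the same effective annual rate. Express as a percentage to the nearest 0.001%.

EAR = (1 + 0.0605/12)^12 − 1 = 0.062206.
Equivalent continuous rate: r = ln(1 + 0.062206) = 0.060348 = 6.035%.

6.035%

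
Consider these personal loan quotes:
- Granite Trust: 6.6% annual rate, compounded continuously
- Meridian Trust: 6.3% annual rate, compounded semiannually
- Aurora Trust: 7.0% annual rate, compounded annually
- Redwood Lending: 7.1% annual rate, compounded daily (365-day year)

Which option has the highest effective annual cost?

Granite Trust: e^0.066 − 1 = 6.823%
Meridian Trust: (1 + 0.063/2)^2 − 1 = 6.399%
Aurora Trust: compounded annually, EAR = 7.000%
Redwood Lending: (1 + 0.071/365)^365 − 1 = 7.357%
The highest effective annual rate is Redwood Lending at 7.357%.

Redwood Lending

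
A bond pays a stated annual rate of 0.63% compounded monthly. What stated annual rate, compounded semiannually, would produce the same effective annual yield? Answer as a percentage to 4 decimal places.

0.6308%

EAR = (1 + 0.0063/12)^12 − 1 = 0.006318.
Solve (1 + r/2)^2 = 1.006318: r/2 = 1.006318^(1/2) − 1 = 0.003154, so r = 0.006308 = 0.6308%.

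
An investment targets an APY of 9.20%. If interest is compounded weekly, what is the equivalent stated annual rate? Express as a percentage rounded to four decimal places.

8.8085%

(1 + r/52)^52 − 1 = 0.0920, so 1 + r/52 = 1.0920^(1/52).
r/52 = 0.001694, so r = 0.088085 = 8.8085%.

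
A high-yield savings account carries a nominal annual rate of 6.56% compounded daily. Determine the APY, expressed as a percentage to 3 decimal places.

EAR = (1 + 0.0656/365)^365 − 1.
= (1 + 0.000180)^365 − 1 = 1.067793 − 1 = 6.779%.

6.779%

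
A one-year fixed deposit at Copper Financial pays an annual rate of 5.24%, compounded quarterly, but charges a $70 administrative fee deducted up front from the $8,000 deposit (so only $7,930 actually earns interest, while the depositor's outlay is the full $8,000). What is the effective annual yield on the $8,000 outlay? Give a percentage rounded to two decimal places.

Value after one year: 7,930 × (1 + 0.0524/4)^4 = 7,930 × 1.053439 = $8,353.77.
Effective yield on the $8,000 outlay: 8,353.77 / 8,000 − 1 = 0.044221 = 4.42%.

4.42%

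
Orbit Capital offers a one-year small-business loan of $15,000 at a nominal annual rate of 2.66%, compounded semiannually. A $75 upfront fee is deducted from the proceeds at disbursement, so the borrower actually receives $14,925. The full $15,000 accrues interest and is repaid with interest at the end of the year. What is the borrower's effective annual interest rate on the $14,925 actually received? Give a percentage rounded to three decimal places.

Amount owed after one year: 15,000 × (1 + 0.0266/2)^2 = 15,000 × 1.026777 = $15,401.65.
Effective rate on net proceeds: 15,401.65 / 14,925 − 1 = 0.031937 = 3.194%.

3.194%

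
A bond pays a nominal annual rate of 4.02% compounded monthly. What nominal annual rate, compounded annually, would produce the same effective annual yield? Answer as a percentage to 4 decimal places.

4.0949%

EAR = (1 + 0.0402/12)^12 − 1 = 0.040949.
Compounded annually, the equivalent nominal rate is the EAR itself: 4.0949%.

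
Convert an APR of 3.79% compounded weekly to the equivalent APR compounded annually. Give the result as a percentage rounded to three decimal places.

EAR = (1 + 0.0379/52)^52 − 1 = 0.038613.
Compounded annually, the equivalent nominal rate is the EAR itself: 3.861%.

3.861%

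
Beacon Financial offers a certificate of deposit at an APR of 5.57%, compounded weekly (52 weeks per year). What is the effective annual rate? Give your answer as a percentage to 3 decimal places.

5.725%

EAR = (1 + 0.0557/52)^52 − 1.
= (1 + 0.001071)^52 − 1 = 1.057249 − 1 = 5.725%.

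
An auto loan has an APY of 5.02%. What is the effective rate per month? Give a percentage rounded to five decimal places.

The per-month rate i satisfies (1 + i)^12 = 1 + 0.0502.
i = 1.0502^(1/12) − 1 = 0.0040901 = 0.40901%.

0.40901%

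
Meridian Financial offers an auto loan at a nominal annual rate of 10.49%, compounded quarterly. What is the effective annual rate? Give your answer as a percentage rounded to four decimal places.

EAR = (1 + 0.1049/4)^4 − 1.
= (1 + 0.026225)^4 − 1 = 1.109099 − 1 = 10.9099%.

10.9099%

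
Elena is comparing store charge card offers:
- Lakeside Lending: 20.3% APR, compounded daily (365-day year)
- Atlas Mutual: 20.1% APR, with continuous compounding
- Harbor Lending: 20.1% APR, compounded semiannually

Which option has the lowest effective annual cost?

Harbor Lending

Lakeside Lending: (1 + 0.203/365)^365 − 1 = 22.500%
Atlas Mutual: e^0.201 − 1 = 22.262%
Harbor Lending: (1 + 0.201/2)^2 − 1 = 21.110%
The lowest effective annual rate is Harbor Lending at 21.110%.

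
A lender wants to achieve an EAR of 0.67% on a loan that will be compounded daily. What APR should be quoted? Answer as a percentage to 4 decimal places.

(1 + r/365)^365 − 1 = 0.0067, so 1 + r/365 = 1.0067^(1/365).
r/365 = 0.000018, so r = 0.006678 = 0.6678%.

0.6678%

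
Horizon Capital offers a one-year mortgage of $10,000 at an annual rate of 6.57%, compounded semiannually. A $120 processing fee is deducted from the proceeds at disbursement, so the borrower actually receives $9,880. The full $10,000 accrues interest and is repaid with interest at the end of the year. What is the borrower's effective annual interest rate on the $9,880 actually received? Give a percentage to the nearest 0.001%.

7.974%

Amount owed after one year: 10,000 × (1 + 0.0657/2)^2 = 10,000 × 1.066779 = $10,667.79.
Effective rate on net proceeds: 10,667.79 / 9,880 − 1 = 0.079736 = 7.974%.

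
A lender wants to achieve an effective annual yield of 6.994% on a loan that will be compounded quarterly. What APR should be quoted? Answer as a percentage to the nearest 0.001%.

(1 + r/4)^4 − 1 = 0.06994, so 1 + r/4 = 1.06994^(1/4).
r/4 = 0.017044, so r = 0.068177 = 6.818%.

6.818%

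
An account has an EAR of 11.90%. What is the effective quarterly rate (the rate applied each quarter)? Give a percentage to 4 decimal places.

The per-quarter rate i satisfies (1 + i)^4 = 1 + 0.1190.
i = 1.1190^(1/4) − 1 = 0.0285076 = 2.8508%.

2.8508%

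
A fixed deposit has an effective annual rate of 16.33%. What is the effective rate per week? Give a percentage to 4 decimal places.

The per-week rate i satisfies (1 + i)^52 = 1 + 0.1633.
i = 1.1633^(1/52) − 1 = 0.0029131 = 0.2913%.

0.2913%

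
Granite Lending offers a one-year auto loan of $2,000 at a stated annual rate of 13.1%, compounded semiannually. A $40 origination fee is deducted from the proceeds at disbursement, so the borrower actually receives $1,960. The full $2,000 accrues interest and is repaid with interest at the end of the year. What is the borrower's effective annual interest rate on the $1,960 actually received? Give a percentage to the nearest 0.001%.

Amount owed after one year: 2,000 × (1 + 0.131/2)^2 = 2,000 × 1.135290 = $2,270.58.
Effective rate on net proceeds: 2,270.58 / 1,960 − 1 = 0.158459 = 15.846%.

15.846%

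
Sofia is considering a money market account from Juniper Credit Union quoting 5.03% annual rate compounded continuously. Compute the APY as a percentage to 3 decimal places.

5.159%

With continuous compounding, EAR = e^0.0503 − 1.
e^0.0503 = 1.051587, so EAR = 0.051587 = 5.159%.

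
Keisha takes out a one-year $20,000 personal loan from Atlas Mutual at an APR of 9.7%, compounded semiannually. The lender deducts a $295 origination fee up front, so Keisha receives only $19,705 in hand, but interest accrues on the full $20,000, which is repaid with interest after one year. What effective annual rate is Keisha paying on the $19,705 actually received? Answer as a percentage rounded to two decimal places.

11.58%

Amount owed after one year: 20,000 × (1 + 0.097/2)^2 = 20,000 × 1.099352 = $21,987.04.
Effective rate on net proceeds: 21,987.04 / 19,705 − 1 = 0.115810 = 11.58%.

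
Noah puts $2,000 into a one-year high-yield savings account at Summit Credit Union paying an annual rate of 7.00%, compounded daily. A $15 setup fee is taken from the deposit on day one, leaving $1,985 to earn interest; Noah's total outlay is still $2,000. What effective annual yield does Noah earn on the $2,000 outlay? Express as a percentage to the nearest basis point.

6.45%

Value after one year: 1,985 × (1 + 0.0700/365)^365 = 1,985 × 1.072501 = $2,128.91.
Effective yield on the $2,000 outlay: 2,128.91 / 2,000 − 1 = 0.064457 = 6.45%.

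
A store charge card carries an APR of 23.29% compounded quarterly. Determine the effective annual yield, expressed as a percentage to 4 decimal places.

25.4042%

EAR = (1 + 0.2329/4)^4 − 1.
= (1 + 0.058225)^4 − 1 = 1.254042 − 1 = 25.4042%.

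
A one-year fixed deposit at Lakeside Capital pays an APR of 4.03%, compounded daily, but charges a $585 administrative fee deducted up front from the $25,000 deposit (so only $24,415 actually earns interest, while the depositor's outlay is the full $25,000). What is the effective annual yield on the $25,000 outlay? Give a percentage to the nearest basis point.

1.68%

Value after one year: 24,415 × (1 + 0.0403/365)^365 = 24,415 × 1.041121 = $25,418.96.
Effective yield on the $25,000 outlay: 25,418.96 / 25,000 − 1 = 0.016759 = 1.68%.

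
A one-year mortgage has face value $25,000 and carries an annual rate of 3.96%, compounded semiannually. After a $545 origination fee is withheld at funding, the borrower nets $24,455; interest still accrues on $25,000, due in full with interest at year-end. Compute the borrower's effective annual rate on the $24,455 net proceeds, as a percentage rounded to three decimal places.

6.317%

Amount owed after one year: 25,000 × (1 + 0.0396/2)^2 = 25,000 × 1.039992 = $25,999.80.
Effective rate on net proceeds: 25,999.80 / 24,455 − 1 = 0.063169 = 6.317%.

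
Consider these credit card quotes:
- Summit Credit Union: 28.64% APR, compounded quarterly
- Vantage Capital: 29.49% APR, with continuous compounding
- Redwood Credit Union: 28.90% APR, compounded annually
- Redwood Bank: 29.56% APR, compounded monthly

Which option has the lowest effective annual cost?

Redwood Credit Union

Summit Credit Union: (1 + 0.2864/4)^4 − 1 = 31.865%
Vantage Capital: e^0.2949 − 1 = 34.299%
Redwood Credit Union: compounded annually, EAR = 28.900%
Redwood Bank: (1 + 0.2956/12)^12 − 1 = 33.913%
The lowest effective annual rate is Redwood Credit Union at 28.900%.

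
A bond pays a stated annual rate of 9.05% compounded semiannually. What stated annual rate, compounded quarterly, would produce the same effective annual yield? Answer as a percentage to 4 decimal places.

8.9499%

EAR = (1 + 0.0905/2)^2 − 1 = 0.092548.
Solve (1 + r/4)^4 = 1.092548: r/4 = 1.092548^(1/4) − 1 = 0.022375, so r = 0.089499 = 8.9499%.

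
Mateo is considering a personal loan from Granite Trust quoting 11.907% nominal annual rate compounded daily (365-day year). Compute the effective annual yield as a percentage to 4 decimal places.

EAR = (1 + 0.11907/365)^365 − 1.
= (1 + 0.000326)^365 − 1 = 1.126427 − 1 = 12.6427%.

12.6427%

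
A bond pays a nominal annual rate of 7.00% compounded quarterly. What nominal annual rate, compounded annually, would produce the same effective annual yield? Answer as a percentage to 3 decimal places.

7.186%

EAR = (1 + 0.0700/4)^4 − 1 = 0.071859.
Compounded annually, the equivalent nominal rate is the EAR itself: 7.186%.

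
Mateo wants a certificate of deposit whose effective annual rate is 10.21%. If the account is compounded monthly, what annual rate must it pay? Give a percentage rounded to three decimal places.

(1 + r/12)^12 − 1 = 0.1021, so 1 + r/12 = 1.1021^(1/12).
r/12 = 0.008134, so r = 0.097612 = 9.761%.

9.761%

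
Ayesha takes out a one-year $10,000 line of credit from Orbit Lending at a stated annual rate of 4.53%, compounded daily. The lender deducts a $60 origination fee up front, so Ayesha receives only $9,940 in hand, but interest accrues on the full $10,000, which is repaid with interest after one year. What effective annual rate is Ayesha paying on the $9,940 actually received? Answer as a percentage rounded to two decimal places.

Amount owed after one year: 10,000 × (1 + 0.0453/365)^365 = 10,000 × 1.046339 = $10,463.39.
Effective rate on net proceeds: 10,463.39 / 9,940 − 1 = 0.052655 = 5.27%.

5.27%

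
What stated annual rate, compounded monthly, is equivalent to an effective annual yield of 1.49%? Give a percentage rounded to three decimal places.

(1 + r/12)^12 − 1 = 0.0149, so 1 + r/12 = 1.0149^(1/12).
r/12 = 0.001233, so r = 0.014799 = 1.480%.

1.480%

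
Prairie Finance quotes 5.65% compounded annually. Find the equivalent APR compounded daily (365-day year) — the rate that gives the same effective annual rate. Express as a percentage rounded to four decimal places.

Compounded annually, EAR = nominal = 0.056500.
Solve (1 + r/365)^365 = 1.056500: r/365 = 1.056500^(1/365) − 1 = 0.000151, so r = 0.054966 = 5.4966%.

5.4966%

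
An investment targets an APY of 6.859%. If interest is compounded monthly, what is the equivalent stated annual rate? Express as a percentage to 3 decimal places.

(1 + r/12)^12 − 1 = 0.06859, so 1 + r/12 = 1.06859^(1/12).
r/12 = 0.005544, so r = 0.066524 = 6.652%.

6.652%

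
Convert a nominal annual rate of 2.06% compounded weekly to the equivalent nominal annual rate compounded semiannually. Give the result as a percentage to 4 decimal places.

2.0702%

EAR = (1 + 0.0206/52)^52 − 1 = 0.020809.
Solve (1 + r/2)^2 = 1.020809: r/2 = 1.020809^(1/2) − 1 = 0.010351, so r = 0.020702 = 2.0702%.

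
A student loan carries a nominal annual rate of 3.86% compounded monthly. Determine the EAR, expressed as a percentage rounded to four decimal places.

EAR = (1 + 0.0386/12)^12 − 1.
= (1 + 0.003217)^12 − 1 = 1.039290 − 1 = 3.9290%.

3.9290%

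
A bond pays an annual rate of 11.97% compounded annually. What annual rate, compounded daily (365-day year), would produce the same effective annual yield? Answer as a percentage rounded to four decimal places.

Compounded annually, EAR = nominal = 0.119700.
Solve (1 + r/365)^365 = 1.119700: r/365 = 1.119700^(1/365) − 1 = 0.000310, so r = 0.113078 = 11.3078%.

11.3078%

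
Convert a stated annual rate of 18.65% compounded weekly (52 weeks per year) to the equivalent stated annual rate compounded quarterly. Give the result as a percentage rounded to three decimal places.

19.057%

EAR = (1 + 0.1865/52)^52 − 1 = 0.204623.
Solve (1 + r/4)^4 = 1.204623: r/4 = 1.204623^(1/4) − 1 = 0.047642, so r = 0.190567 = 19.057%.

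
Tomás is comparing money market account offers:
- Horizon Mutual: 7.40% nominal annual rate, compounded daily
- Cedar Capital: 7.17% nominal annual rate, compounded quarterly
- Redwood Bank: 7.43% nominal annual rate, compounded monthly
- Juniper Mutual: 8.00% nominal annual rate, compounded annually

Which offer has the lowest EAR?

Cedar Capital

Horizon Mutual: (1 + 0.0740/365)^365 − 1 = 7.680%
Cedar Capital: (1 + 0.0717/4)^4 − 1 = 7.365%
Redwood Bank: (1 + 0.0743/12)^12 − 1 = 7.688%
Juniper Mutual: compounded annually, EAR = 8.000%
The lowest effective annual rate is Cedar Capital at 7.365%.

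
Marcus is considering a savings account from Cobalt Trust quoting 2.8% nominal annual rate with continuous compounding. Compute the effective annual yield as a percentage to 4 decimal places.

With continuous compounding, EAR = e^0.028 − 1.
e^0.028 = 1.028396, so EAR = 0.028396 = 2.8396%.

2.8396%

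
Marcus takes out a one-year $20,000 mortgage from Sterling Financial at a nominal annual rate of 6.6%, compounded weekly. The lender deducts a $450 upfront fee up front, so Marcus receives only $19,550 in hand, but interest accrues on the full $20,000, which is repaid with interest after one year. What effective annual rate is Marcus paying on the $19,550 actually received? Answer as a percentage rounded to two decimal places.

Amount owed after one year: 20,000 × (1 + 0.066/52)^52 = 20,000 × 1.068182 = $21,363.64.
Effective rate on net proceeds: 21,363.64 / 19,550 − 1 = 0.092769 = 9.28%.

9.28%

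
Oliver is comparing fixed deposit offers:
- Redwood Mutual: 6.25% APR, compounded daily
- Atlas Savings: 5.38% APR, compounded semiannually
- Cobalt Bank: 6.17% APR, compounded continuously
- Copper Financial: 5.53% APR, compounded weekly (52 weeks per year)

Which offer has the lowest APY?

Redwood Mutual: (1 + 0.0625/365)^365 − 1 = 6.449%
Atlas Savings: (1 + 0.0538/2)^2 − 1 = 5.452%
Cobalt Bank: e^0.0617 − 1 = 6.364%
Copper Financial: (1 + 0.0553/52)^52 − 1 = 5.683%
The lowest effective annual rate is Atlas Savings at 5.452%.

Atlas Savings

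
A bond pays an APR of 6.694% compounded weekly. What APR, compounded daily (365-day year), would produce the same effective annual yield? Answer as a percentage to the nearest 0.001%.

EAR = (1 + 0.06694/52)^52 − 1 = 0.069185.
Solve (1 + r/365)^365 = 1.069185: r/365 = 1.069185^(1/365) − 1 = 0.000183, so r = 0.066903 = 6.690%.

6.690%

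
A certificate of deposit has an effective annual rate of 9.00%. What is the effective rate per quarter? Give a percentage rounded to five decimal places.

2.17782%

The per-quarter rate i satisfies (1 + i)^4 = 1 + 0.0900.
i = 1.0900^(1/4) − 1 = 0.0217782 = 2.17782%.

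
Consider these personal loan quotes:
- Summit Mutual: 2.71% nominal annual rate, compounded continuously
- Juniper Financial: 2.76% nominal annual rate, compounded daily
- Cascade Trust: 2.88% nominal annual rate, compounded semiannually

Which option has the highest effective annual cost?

Cascade Trust

Summit Mutual: e^0.0271 − 1 = 2.747%
Juniper Financial: (1 + 0.0276/365)^365 − 1 = 2.798%
Cascade Trust: (1 + 0.0288/2)^2 − 1 = 2.901%
The highest effective annual rate is Cascade Trust at 2.901%.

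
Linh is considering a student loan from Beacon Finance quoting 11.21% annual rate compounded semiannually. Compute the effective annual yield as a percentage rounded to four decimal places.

EAR = (1 + 0.1121/2)^2 − 1.
= (1 + 0.056050)^2 − 1 = 1.115242 − 1 = 11.5242%.

11.5242%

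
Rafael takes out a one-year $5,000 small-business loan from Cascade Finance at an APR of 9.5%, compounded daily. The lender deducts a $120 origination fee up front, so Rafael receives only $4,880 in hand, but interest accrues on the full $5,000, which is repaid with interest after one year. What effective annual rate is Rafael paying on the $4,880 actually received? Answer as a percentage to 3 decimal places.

Amount owed after one year: 5,000 × (1 + 0.095/365)^365 = 5,000 × 1.099645 = $5,498.23.
Effective rate on net proceeds: 5,498.23 / 4,880 − 1 = 0.126686 = 12.669%.

12.669%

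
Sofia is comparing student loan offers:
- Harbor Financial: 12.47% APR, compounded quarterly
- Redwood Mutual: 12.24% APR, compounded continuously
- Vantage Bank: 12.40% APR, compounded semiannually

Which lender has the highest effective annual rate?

Harbor Financial

Harbor Financial: (1 + 0.1247/4)^4 − 1 = 13.065%
Redwood Mutual: e^0.1224 − 1 = 13.021%
Vantage Bank: (1 + 0.1240/2)^2 − 1 = 12.784%
The highest effective annual rate is Harbor Financial at 13.065%.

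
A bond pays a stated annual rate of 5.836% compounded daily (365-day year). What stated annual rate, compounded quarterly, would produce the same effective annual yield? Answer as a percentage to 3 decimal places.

EAR = (1 + 0.05836/365)^365 − 1 = 0.060092.
Solve (1 + r/4)^4 = 1.060092: r/4 = 1.060092^(1/4) − 1 = 0.014696, so r = 0.058783 = 5.878%.

5.878%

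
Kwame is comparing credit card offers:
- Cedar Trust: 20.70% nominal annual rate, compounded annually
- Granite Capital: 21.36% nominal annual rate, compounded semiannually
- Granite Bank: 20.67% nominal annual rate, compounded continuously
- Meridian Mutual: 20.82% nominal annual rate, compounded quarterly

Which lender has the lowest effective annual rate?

Cedar Trust

Cedar Trust: compounded annually, EAR = 20.700%
Granite Capital: (1 + 0.2136/2)^2 − 1 = 22.501%
Granite Bank: e^0.2067 − 1 = 22.961%
Meridian Mutual: (1 + 0.2082/4)^4 − 1 = 22.503%
The lowest effective annual rate is Cedar Trust at 20.700%.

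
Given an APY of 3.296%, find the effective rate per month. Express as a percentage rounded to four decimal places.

0.2706%

The per-month rate i satisfies (1 + i)^12 = 1 + 0.03296.
i = 1.03296^(1/12) − 1 = 0.0027060 = 0.2706%.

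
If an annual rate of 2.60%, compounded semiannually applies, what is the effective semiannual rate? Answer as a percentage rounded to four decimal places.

With a nominal annual rate compounded semiannually, the periodic rate is the nominal rate divided by 2.
i = 0.0260 / 2 = 0.0130000 = 1.3000%.

1.3000%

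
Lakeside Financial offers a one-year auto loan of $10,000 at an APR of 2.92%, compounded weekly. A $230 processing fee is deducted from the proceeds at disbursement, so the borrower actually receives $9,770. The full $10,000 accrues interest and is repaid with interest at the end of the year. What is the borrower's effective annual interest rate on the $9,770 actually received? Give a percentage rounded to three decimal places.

5.386%

Amount owed after one year: 10,000 × (1 + 0.0292/52)^52 = 10,000 × 1.029622 = $10,296.22.
Effective rate on net proceeds: 10,296.22 / 9,770 − 1 = 0.053861 = 5.386%.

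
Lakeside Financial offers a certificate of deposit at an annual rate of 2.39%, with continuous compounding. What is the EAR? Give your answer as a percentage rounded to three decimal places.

2.419%

With continuous compounding, EAR = e^0.0239 − 1.
e^0.0239 = 1.024188, so EAR = 0.024188 = 2.419%.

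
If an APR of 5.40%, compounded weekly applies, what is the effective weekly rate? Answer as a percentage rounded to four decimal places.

With a nominal annual rate compounded weekly, the periodic rate is the nominal rate divided by 52.
i = 0.0540 / 52 = 0.0010385 = 0.1038%.

0.1038%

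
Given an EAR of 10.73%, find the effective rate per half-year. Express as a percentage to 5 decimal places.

5.22832%

The per-half-year rate i satisfies (1 + i)^2 = 1 + 0.1073.
i = 1.1073^(1/2) − 1 = 0.0522832 = 5.22832%.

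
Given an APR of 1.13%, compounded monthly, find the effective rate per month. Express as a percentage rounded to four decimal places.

0.0942%

With a nominal annual rate compounded monthly, the periodic rate is the nominal rate divided by 12.
i = 0.0113 / 12 = 0.0009417 = 0.0942%.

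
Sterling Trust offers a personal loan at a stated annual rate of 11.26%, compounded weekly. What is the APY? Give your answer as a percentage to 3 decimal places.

EAR = (1 + 0.1126/52)^52 − 1.
= (1 + 0.002165)^52 − 1 = 1.119048 − 1 = 11.905%.

11.905%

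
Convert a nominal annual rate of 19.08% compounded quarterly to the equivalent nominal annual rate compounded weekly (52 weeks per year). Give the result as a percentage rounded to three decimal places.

EAR = (1 + 0.1908/4)^4 − 1 = 0.204891.
Solve (1 + r/52)^52 = 1.204891: r/52 = 1.204891^(1/52) − 1 = 0.003591, so r = 0.186724 = 18.672%.

18.672%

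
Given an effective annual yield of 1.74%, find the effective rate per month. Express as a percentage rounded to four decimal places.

0.1439%

The per-month rate i satisfies (1 + i)^12 = 1 + 0.0174.
i = 1.0174^(1/12) − 1 = 0.0014386 = 0.1439%.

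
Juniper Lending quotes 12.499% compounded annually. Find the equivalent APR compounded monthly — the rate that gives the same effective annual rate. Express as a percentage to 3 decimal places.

Compounded annually, EAR = nominal = 0.124990.
Solve (1 + r/12)^12 = 1.124990: r/12 = 1.124990^(1/12) − 1 = 0.009863, so r = 0.118354 = 11.835%.

11.835%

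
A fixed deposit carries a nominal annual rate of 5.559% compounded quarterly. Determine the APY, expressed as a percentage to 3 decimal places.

EAR = (1 + 0.05559/4)^4 − 1.
= (1 + 0.013898)^4 − 1 = 1.056760 − 1 = 5.676%.

5.676%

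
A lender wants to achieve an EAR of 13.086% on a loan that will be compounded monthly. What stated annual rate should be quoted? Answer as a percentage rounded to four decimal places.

(1 + r/12)^12 − 1 = 0.13086, so 1 + r/12 = 1.13086^(1/12).
r/12 = 0.010301, so r = 0.123611 = 12.3611%.

12.3611%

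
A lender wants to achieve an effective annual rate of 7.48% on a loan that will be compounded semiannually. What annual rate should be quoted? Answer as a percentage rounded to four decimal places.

7.3451%

(1 + r/2)^2 − 1 = 0.0748, so 1 + r/2 = 1.0748^(1/2).
r/2 = 0.036726, so r = 0.073451 = 7.3451%.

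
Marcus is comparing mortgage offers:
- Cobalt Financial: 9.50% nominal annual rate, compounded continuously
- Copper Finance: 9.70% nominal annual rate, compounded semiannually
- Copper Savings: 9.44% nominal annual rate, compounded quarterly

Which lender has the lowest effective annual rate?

Cobalt Financial: e^0.0950 − 1 = 9.966%
Copper Finance: (1 + 0.0970/2)^2 − 1 = 9.935%
Copper Savings: (1 + 0.0944/4)^4 − 1 = 9.779%
The lowest effective annual rate is Copper Savings at 9.779%.

Copper Savings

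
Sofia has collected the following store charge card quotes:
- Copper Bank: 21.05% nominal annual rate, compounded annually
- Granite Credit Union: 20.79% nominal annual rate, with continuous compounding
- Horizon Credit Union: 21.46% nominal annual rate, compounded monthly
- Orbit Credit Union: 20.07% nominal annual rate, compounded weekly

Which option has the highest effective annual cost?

Copper Bank: compounded annually, EAR = 21.050%
Granite Credit Union: e^0.2079 − 1 = 23.109%
Horizon Credit Union: (1 + 0.2146/12)^12 − 1 = 23.702%
Orbit Credit Union: (1 + 0.2007/52)^52 − 1 = 22.179%
The highest effective annual rate is Horizon Credit Union at 23.702%.

Horizon Credit Union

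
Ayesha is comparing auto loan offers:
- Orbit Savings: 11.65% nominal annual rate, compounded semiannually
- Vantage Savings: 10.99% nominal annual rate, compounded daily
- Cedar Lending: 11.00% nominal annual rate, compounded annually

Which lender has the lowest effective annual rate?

Cedar Lending

Orbit Savings: (1 + 0.1165/2)^2 − 1 = 11.989%
Vantage Savings: (1 + 0.1099/365)^365 − 1 = 11.615%
Cedar Lending: compounded annually, EAR = 11.000%
The lowest effective annual rate is Cedar Lending at 11.000%.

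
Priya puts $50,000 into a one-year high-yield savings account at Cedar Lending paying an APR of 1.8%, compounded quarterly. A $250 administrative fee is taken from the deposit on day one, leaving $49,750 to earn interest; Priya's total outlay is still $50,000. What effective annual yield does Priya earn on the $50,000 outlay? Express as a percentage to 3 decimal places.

1.303%

Value after one year: 49,750 × (1 + 0.018/4)^4 = 49,750 × 1.018122 = $50,651.56.
Effective yield on the $50,000 outlay: 50,651.56 / 50,000 − 1 = 0.013031 = 1.303%.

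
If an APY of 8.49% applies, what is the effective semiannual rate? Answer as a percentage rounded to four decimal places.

4.1585%

The per-half-year rate i satisfies (1 + i)^2 = 1 + 0.0849.
i = 1.0849^(1/2) − 1 = 0.0415853 = 4.1585%.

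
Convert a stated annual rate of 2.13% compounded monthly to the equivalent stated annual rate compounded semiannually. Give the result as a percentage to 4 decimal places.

2.1395%

EAR = (1 + 0.0213/12)^12 − 1 = 0.021509.
Solve (1 + r/2)^2 = 1.021509: r/2 = 1.021509^(1/2) − 1 = 0.010697, so r = 0.021395 = 2.1395%.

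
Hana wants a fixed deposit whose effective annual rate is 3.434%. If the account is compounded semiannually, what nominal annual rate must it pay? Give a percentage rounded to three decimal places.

(1 + r/2)^2 − 1 = 0.03434, so 1 + r/2 = 1.03434^(1/2).
r/2 = 0.017025, so r = 0.034050 = 3.405%.

3.405%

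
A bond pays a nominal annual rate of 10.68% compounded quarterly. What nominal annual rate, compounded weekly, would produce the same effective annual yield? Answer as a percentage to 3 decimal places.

EAR = (1 + 0.1068/4)^4 − 1 = 0.111154.
Solve (1 + r/52)^52 = 1.111154: r/52 = 1.111154^(1/52) − 1 = 0.002029, so r = 0.105506 = 10.551%.

10.551%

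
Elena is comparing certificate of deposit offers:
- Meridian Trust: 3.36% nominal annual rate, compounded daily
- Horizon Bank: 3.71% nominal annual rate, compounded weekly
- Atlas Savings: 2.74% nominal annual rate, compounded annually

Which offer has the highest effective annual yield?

Horizon Bank

Meridian Trust: (1 + 0.0336/365)^365 − 1 = 3.417%
Horizon Bank: (1 + 0.0371/52)^52 − 1 = 3.778%
Atlas Savings: compounded annually, EAR = 2.740%
The highest effective annual rate is Horizon Bank at 3.778%.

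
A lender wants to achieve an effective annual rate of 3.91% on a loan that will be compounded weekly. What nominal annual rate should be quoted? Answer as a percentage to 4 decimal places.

(1 + r/52)^52 − 1 = 0.0391, so 1 + r/52 = 1.0391^(1/52).
r/52 = 0.000738, so r = 0.038369 = 3.8369%.

3.8369%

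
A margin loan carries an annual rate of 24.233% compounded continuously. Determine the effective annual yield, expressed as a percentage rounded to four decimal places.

27.4215%

With continuous compounding, EAR = e^0.24233 − 1.
e^0.24233 = 1.274215, so EAR = 0.274215 = 27.4215%.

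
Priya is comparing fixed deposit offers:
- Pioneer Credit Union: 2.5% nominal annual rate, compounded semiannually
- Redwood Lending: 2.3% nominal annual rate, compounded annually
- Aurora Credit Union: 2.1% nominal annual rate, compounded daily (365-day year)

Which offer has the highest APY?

Pioneer Credit Union: (1 + 0.025/2)^2 − 1 = 2.516%
Redwood Lending: compounded annually, EAR = 2.300%
Aurora Credit Union: (1 + 0.021/365)^365 − 1 = 2.122%
The highest effective annual rate is Pioneer Credit Union at 2.516%.

Pioneer Credit Union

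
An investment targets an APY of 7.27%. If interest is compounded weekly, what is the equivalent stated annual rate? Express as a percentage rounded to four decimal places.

7.0226%

(1 + r/52)^52 − 1 = 0.0727, so 1 + r/52 = 1.0727^(1/52).
r/52 = 0.001351, so r = 0.070226 = 7.0226%.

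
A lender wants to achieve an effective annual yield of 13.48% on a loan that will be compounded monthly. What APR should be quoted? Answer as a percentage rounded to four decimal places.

(1 + r/12)^12 − 1 = 0.1348, so 1 + r/12 = 1.1348^(1/12).
r/12 = 0.010594, so r = 0.127125 = 12.7125%.

12.7125%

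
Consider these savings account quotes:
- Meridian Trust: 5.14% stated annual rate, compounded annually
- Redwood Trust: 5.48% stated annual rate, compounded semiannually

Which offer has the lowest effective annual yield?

Meridian Trust: compounded annually, EAR = 5.140%
Redwood Trust: (1 + 0.0548/2)^2 − 1 = 5.555%
The lowest effective annual rate is Meridian Trust at 5.140%.

Meridian Trust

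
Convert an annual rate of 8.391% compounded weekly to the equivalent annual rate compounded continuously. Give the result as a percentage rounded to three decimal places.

EAR = (1 + 0.08391/52)^52 − 1 = 0.087457.
Equivalent continuous rate: r = ln(1 + 0.087457) = 0.083842 = 8.384%.

8.384%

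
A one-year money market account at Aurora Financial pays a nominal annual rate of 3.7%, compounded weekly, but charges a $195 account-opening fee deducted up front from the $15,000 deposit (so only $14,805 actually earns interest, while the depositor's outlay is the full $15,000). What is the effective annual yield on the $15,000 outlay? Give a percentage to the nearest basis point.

2.42%

Value after one year: 14,805 × (1 + 0.037/52)^52 = 14,805 × 1.037679 = $15,362.84.
Effective yield on the $15,000 outlay: 15,362.84 / 15,000 − 1 = 0.024190 = 2.42%.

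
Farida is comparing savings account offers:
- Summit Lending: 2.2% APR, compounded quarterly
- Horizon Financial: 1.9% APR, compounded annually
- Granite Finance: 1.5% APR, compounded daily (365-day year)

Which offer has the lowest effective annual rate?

Granite Finance

Summit Lending: (1 + 0.022/4)^4 − 1 = 2.218%
Horizon Financial: compounded annually, EAR = 1.900%
Granite Finance: (1 + 0.015/365)^365 − 1 = 1.511%
The lowest effective annual rate is Granite Finance at 1.511%.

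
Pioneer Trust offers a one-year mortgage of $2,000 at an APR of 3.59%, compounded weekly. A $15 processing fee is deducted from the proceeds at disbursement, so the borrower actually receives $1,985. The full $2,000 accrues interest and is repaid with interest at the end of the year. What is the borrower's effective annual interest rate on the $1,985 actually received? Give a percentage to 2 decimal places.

4.44%

Amount owed after one year: 2,000 × (1 + 0.0359/52)^52 = 2,000 × 1.036539 = $2,073.08.
Effective rate on net proceeds: 2,073.08 / 1,985 − 1 = 0.044372 = 4.44%.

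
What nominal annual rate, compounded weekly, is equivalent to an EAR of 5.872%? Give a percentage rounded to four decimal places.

(1 + r/52)^52 − 1 = 0.05872, so 1 + r/52 = 1.05872^(1/52).
r/52 = 0.001098, so r = 0.057092 = 5.7092%.

5.7092%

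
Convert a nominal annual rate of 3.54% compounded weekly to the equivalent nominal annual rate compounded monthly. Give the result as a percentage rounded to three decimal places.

EAR = (1 + 0.0354/52)^52 − 1 = 0.036022.
Solve (1 + r/12)^12 = 1.036022: r/12 = 1.036022^(1/12) − 1 = 0.002953, so r = 0.035440 = 3.544%.

3.544%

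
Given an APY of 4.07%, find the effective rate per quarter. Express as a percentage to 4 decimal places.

The per-quarter rate i satisfies (1 + i)^4 = 1 + 0.0407.
i = 1.0407^(1/4) − 1 = 0.0100233 = 1.0023%.

1.0023%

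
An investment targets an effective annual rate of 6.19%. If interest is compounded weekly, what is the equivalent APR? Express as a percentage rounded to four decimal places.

(1 + r/52)^52 − 1 = 0.0619, so 1 + r/52 = 1.0619^(1/52).
r/52 = 0.001156, so r = 0.060094 = 6.0094%.

6.0094%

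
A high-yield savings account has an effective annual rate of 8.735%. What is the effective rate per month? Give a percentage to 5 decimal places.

0.70030%

The per-month rate i satisfies (1 + i)^12 = 1 + 0.08735.
i = 1.08735^(1/12) − 1 = 0.0070030 = 0.70030%.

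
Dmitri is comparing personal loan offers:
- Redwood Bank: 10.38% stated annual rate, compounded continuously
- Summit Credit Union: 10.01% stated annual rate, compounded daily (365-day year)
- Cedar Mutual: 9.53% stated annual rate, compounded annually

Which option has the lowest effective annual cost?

Cedar Mutual

Redwood Bank: e^0.1038 − 1 = 10.938%
Summit Credit Union: (1 + 0.1001/365)^365 − 1 = 10.527%
Cedar Mutual: compounded annually, EAR = 9.530%
The lowest effective annual rate is Cedar Mutual at 9.530%.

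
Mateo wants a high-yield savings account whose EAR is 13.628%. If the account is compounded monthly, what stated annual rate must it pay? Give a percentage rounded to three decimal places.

(1 + r/12)^12 − 1 = 0.13628, so 1 + r/12 = 1.13628^(1/12).
r/12 = 0.010704, so r = 0.128442 = 12.844%.

12.844%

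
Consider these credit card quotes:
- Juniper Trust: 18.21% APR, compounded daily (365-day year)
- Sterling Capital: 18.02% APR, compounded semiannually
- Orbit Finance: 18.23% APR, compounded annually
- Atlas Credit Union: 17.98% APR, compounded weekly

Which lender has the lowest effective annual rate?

Juniper Trust: (1 + 0.1821/365)^365 − 1 = 19.968%
Sterling Capital: (1 + 0.1802/2)^2 − 1 = 18.832%
Orbit Finance: compounded annually, EAR = 18.230%
Atlas Credit Union: (1 + 0.1798/52)^52 − 1 = 19.661%
The lowest effective annual rate is Orbit Finance at 18.230%.

Orbit Finance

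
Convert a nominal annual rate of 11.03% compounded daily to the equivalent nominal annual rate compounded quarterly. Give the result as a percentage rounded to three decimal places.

11.182%

EAR = (1 + 0.1103/365)^365 − 1 = 0.116594.
Solve (1 + r/4)^4 = 1.116594: r/4 = 1.116594^(1/4) − 1 = 0.027954, so r = 0.111818 = 11.182%.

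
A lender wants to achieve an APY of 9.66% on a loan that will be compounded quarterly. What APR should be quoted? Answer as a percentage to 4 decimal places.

(1 + r/4)^4 − 1 = 0.0966, so 1 + r/4 = 1.0966^(1/4).
r/4 = 0.023321, so r = 0.093286 = 9.3286%.

9.3286%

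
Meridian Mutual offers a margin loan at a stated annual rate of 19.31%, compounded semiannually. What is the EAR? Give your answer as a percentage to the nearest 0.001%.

EAR = (1 + 0.1931/2)^2 − 1.
= (1 + 0.096550)^2 − 1 = 1.202422 − 1 = 20.242%.

20.242%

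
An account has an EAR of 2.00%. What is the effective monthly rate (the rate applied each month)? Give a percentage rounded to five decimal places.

0.16516%

The per-month rate i satisfies (1 + i)^12 = 1 + 0.0200.
i = 1.0200^(1/12) − 1 = 0.0016516 = 0.16516%.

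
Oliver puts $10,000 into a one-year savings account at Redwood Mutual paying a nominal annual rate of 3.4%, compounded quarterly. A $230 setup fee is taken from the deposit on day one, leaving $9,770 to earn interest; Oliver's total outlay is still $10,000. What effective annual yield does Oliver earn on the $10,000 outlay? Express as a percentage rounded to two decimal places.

Value after one year: 9,770 × (1 + 0.034/4)^4 = 9,770 × 1.034436 = $10,106.44.
Effective yield on the $10,000 outlay: 10,106.44 / 10,000 − 1 = 0.010644 = 1.06%.

1.06%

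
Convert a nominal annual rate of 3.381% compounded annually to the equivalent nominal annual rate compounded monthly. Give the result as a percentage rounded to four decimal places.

3.3297%

Compounded annually, EAR = nominal = 0.033810.
Solve (1 + r/12)^12 = 1.033810: r/12 = 1.033810^(1/12) − 1 = 0.002775, so r = 0.033297 = 3.3297%.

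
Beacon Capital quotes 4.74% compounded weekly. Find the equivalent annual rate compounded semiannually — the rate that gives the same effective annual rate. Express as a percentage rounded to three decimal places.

4.794%

EAR = (1 + 0.0474/52)^52 − 1 = 0.048519.
Solve (1 + r/2)^2 = 1.048519: r/2 = 1.048519^(1/2) − 1 = 0.023972, so r = 0.047944 = 4.794%.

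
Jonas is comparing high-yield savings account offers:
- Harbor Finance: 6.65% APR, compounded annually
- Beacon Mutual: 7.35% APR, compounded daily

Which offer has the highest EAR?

Harbor Finance: compounded annually, EAR = 6.650%
Beacon Mutual: (1 + 0.0735/365)^365 − 1 = 7.626%
The highest effective annual rate is Beacon Mutual at 7.626%.

Beacon Mutual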